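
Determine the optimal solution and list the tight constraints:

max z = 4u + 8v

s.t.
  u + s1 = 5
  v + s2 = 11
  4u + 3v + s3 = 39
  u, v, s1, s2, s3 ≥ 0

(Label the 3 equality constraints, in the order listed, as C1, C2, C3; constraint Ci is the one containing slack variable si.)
Optimal: u = 1.5, v = 11
Slack at optimum:
  C1: slack = 3.5
  C2: slack = 0 (binding)
  C3: slack = 0 (binding)
  u ≥ 0: u = 1.5
  v ≥ 0: v = 11
Binding constraints: C2, C3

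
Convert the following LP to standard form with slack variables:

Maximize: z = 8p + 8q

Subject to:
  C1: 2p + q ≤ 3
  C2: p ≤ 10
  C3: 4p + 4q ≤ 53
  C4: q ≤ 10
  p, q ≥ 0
max z = 8p + 8q

s.t.
  2p + q + s1 = 3
  p + s2 = 10
  4p + 4q + s3 = 53
  q + s4 = 10
  p, q, s1, s2, s3, s4 ≥ 0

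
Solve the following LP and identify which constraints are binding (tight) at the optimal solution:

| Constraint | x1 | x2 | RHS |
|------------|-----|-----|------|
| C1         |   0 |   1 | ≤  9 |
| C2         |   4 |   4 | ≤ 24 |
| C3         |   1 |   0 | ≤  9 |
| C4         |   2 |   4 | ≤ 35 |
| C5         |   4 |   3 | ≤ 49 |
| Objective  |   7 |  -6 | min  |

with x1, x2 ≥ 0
Optimal: x1 = 0, x2 = 6
Slack at optimum:
  C1: slack = 3
  C2: slack = 0 (binding)
  C3: slack = 9
  C4: slack = 11
  C5: slack = 31
  x1 ≥ 0: x1 = 0 (binding)
  x2 ≥ 0: x2 = 6
Binding constraints: C2, x1 ≥ 0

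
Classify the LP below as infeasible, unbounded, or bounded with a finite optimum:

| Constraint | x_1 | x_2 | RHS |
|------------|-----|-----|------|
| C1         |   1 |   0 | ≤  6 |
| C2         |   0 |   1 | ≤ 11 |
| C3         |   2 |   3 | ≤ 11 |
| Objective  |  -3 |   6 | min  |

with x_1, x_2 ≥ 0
The point (5.5, 0) satisfies every constraint, so the LP is feasible; the constraints give x_1 ≤ 6 and x_2 ≤ 11, which with x_1, x_2 ≥ 0 keep the feasible region inside a bounded box. A feasible, bounded LP attains a finite optimum at a vertex.

Bounded optimum: z* = -16.5 at (5.5, 0).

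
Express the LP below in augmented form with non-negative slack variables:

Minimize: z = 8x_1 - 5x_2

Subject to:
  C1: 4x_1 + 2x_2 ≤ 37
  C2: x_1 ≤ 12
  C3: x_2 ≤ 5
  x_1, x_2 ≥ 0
min z = 8x_1 - 5x_2

s.t.
  4x_1 + 2x_2 + s1 = 37
  x_1 + s2 = 12
  x_2 + s3 = 5
  x_1, x_2, s1, s2, s3 ≥ 0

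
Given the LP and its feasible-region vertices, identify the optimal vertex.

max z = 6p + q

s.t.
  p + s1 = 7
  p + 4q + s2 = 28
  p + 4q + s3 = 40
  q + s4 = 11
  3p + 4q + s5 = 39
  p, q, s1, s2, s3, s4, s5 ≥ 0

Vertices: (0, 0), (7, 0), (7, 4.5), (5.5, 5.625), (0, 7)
(7, 4.5) with z = 46.5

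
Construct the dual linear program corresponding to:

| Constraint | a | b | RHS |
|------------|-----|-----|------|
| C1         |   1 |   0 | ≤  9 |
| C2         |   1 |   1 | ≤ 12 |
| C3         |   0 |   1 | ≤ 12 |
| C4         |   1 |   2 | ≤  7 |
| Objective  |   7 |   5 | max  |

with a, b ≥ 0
Minimize: z = 9y1 + 12y2 + 12y3 + 7y4

Subject to:
  C1: -y1 - y2 - y4 ≤ -7
  C2: -y2 - y3 - 2y4 ≤ -5
  y1, y2, y3, y4 ≥ 0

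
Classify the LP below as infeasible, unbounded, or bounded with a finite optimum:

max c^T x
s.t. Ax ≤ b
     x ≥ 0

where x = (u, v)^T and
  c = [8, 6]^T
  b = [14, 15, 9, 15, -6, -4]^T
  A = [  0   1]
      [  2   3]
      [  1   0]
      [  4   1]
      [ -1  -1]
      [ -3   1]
The point (3, 3) satisfies every constraint, so the LP is feasible; the constraints give u ≤ 9 and v ≤ 14, which with u, v ≥ 0 keep the feasible region inside a bounded box. A feasible, bounded LP attains a finite optimum at a vertex.

Evaluating z = 8u + 6v at each vertex:
  (3, 3): z = 42

Feasible with finite optimum z* = 42 at (3, 3).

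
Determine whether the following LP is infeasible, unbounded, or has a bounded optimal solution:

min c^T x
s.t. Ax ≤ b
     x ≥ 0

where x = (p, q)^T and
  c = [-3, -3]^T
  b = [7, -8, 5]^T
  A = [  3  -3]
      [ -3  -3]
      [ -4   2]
Feasible point: (1, 2) satisfies every constraint, so the LP is feasible.
Direction d = (1, 1): for each constraint row a, a·d ≤ 0 —
  (3)(1) + (-3)(1) = 0 ≤ 0
  (-3)(1) + (-3)(1) = -6 ≤ 0
  (-4)(1) + (2)(1) = -2 ≤ 0
and d ≥ 0, so (1, 2) + t·d stays feasible for every t ≥ 0. Along this ray z = -3p - 3q changes by -6 per unit t, so z → −∞.

Unbounded — the objective can decrease without bound over the feasible region.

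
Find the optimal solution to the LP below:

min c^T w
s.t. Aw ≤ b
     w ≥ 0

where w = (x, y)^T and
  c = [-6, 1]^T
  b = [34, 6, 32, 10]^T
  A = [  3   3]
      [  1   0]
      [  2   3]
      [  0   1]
Each vertex is the intersection of two constraint boundaries that also satisfies all remaining constraints:
  x = 0 and y = 0 → (0, 0)
  x = 6 and y = 0 → (6, 0)
  3x + 3y = 34 and x = 6 → (6, 5.333)
  3x + 3y = 34 and 2x + 3y = 32 → (2, 9.333)
  2x + 3y = 32 and y = 10 → (1, 10)
  y = 10 and x = 0 → (0, 10)

Evaluating z = -6x + y at each vertex:
  (0, 0): z = 0
  (6, 0): z = -36
  (6, 5.333): z = -30.67
  (2, 9.333): z = -2.667
  (1, 10): z = 4
  (0, 10): z = 10

The minimum is at (6, 0) with z = -36.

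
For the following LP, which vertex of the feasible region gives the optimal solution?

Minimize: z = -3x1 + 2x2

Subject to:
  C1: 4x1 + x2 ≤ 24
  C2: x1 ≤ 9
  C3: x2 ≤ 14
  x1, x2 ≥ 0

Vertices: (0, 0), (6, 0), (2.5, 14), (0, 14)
Evaluating z = -3x1 + 2x2 at each vertex:
  (0, 0): z = 0
  (6, 0): z = -18
  (2.5, 14): z = 20.5
  (0, 14): z = 28

The smallest value is z = -18, attained at (6, 0).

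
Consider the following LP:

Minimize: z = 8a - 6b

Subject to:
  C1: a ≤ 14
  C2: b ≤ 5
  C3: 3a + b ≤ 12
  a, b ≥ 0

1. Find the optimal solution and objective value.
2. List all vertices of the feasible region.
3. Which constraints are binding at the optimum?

1. a = 0, b = 5, z = -30
2. (0, 0), (4, 0), (2.333, 5), (0, 5)
3. C2, a ≥ 0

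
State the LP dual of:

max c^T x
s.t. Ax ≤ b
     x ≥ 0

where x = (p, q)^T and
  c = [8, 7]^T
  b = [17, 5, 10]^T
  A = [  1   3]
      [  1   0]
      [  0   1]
Minimize: z = 17y1 + 5y2 + 10y3

Subject to:
  C1: -y1 - y2 ≤ -8
  C2: -3y1 - y3 ≤ -7
  y1, y2, y3 ≥ 0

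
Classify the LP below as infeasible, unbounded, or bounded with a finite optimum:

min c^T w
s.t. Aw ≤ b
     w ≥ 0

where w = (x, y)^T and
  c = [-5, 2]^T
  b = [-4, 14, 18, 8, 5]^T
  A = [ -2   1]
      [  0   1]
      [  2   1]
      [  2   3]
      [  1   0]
The point (4, 0) satisfies every constraint, so the LP is feasible; the constraints give x ≤ 5 and y ≤ 14, which with x, y ≥ 0 keep the feasible region inside a bounded box. A feasible, bounded LP attains a finite optimum at a vertex.

Evaluating z = -5x + 2y at each vertex:
  (2, 0): z = -10
  (4, 0): z = -20
  (2.5, 1): z = -10.5

The LP has an optimal solution: (4, 0) with z = -20.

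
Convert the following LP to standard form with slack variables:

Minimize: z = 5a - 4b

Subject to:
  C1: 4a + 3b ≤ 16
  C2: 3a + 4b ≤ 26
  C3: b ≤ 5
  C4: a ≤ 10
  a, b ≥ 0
min z = 5a - 4b

s.t.
  4a + 3b + s1 = 16
  3a + 4b + s2 = 26
  b + s3 = 5
  a + s4 = 10
  a, b, s1, s2, s3, s4 ≥ 0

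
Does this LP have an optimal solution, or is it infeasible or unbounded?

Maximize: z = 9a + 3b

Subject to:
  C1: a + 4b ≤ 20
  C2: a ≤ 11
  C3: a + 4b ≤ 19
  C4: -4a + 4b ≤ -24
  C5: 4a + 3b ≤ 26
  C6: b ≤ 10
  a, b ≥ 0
The point (6.5, 0) satisfies every constraint, so the LP is feasible; the constraints give a ≤ 11 and b ≤ 10, which with a, b ≥ 0 keep the feasible region inside a bounded box. A feasible, bounded LP attains a finite optimum at a vertex.

The LP has an optimal solution: (6.5, 0) with z = 58.5.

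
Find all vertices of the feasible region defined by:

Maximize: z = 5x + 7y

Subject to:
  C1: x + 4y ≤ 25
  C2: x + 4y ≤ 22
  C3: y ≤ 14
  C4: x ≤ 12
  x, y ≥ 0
Each vertex is the intersection of two constraint boundaries that also satisfies all remaining constraints:
  x = 0 and y = 0 → (0, 0)
  x = 12 and y = 0 → (12, 0)
  x + 4y = 22 and x = 12 → (12, 2.5)
  x + 4y = 22 and x = 0 → (0, 5.5)

Vertices: (0, 0), (12, 0), (12, 2.5), (0, 5.5)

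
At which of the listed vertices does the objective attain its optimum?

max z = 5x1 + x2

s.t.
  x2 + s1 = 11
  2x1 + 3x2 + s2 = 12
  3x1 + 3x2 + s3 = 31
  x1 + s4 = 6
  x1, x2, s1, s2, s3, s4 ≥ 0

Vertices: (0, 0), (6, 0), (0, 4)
(6, 0) with z = 30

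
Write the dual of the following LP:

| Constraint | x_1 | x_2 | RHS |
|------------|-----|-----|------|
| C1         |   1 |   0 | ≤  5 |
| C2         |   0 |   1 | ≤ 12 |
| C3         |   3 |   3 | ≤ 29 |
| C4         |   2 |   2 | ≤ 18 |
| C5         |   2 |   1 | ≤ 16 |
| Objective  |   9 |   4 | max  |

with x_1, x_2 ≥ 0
Minimize: z = 5y1 + 12y2 + 29y3 + 18y4 + 16y5

Subject to:
  C1: -y1 - 3y3 - 2y4 - 2y5 ≤ -9
  C2: -y2 - 3y3 - 2y4 - y5 ≤ -4
  y1, y2, y3, y4, y5 ≥ 0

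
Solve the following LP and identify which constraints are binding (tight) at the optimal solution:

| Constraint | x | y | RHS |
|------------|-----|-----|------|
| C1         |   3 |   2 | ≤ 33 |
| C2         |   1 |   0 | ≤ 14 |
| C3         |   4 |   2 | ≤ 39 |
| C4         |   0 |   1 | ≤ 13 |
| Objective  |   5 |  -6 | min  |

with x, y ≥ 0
Optimal: x = 0, y = 13
Binding: C4, x ≥ 0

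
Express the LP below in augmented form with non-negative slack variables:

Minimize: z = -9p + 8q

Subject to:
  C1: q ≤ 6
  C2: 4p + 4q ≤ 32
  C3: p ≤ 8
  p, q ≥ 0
min z = -9p + 8q

s.t.
  q + s1 = 6
  4p + 4q + s2 = 32
  p + s3 = 8
  p, q, s1, s2, s3 ≥ 0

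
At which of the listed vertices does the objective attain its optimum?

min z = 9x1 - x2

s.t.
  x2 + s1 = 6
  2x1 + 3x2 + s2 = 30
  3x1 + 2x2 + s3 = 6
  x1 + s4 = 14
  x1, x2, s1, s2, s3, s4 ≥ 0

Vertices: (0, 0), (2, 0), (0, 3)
Evaluating z = 9x1 - x2 at each vertex:
  (0, 0): z = 0
  (2, 0): z = 18
  (0, 3): z = -3

The smallest value is z = -3, attained at (0, 3).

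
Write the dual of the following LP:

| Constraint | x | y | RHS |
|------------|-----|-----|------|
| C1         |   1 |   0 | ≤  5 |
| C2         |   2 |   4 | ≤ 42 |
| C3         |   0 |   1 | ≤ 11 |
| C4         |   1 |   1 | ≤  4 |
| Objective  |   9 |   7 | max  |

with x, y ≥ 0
Minimize: z = 5y1 + 42y2 + 11y3 + 4y4

Subject to:
  C1: -y1 - 2y2 - y4 ≤ -9
  C2: -4y2 - y3 - y4 ≤ -7
  y1, y2, y3, y4 ≥ 0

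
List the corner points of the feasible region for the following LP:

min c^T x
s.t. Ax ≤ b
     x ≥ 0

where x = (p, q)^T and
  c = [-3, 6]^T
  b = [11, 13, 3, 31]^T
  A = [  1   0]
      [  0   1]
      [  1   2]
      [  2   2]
Each vertex is the intersection of two constraint boundaries that also satisfies all remaining constraints:
  p = 0 and q = 0 → (0, 0)
  p + 2q = 3 and q = 0 → (3, 0)
  p + 2q = 3 and p = 0 → (0, 1.5)

Vertices: (0, 0), (3, 0), (0, 1.5)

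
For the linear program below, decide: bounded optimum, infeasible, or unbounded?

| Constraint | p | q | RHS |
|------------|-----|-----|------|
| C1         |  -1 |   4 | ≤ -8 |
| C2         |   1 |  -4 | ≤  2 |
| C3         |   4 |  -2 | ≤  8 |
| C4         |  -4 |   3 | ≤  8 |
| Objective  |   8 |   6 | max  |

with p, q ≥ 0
C2 requires p - 4q ≤ 2, while C1 (-p + 4q ≤ -8) is equivalent to p - 4q ≥ 8. Together they would need 8 ≤ p - 4q ≤ 2, which is impossible since 8 > 2. No point satisfies all constraints.

The feasible region is empty; the LP is infeasible.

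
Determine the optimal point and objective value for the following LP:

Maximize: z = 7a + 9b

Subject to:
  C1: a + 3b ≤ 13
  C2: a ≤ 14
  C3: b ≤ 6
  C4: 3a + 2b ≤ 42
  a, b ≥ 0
Each vertex is the intersection of two constraint boundaries that also satisfies all remaining constraints:
  a = 0 and b = 0 → (0, 0)
  a + 3b = 13 and b = 0 → (13, 0)
  a + 3b = 13 and a = 0 → (0, 4.333)

Evaluating z = 7a + 9b at each vertex:
  (0, 0): z = 0
  (13, 0): z = 91
  (0, 4.333): z = 39

The maximum is at (13, 0) with z = 91.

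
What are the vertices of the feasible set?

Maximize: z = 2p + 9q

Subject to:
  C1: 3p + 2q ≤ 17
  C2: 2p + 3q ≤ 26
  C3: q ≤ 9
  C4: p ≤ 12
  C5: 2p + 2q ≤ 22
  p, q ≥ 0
Each vertex is the intersection of two constraint boundaries that also satisfies all remaining constraints:
  p = 0 and q = 0 → (0, 0)
  3p + 2q = 17 and q = 0 → (5.667, 0)
  3p + 2q = 17 and p = 0 → (0, 8.5)

Vertices: (0, 0), (5.667, 0), (0, 8.5)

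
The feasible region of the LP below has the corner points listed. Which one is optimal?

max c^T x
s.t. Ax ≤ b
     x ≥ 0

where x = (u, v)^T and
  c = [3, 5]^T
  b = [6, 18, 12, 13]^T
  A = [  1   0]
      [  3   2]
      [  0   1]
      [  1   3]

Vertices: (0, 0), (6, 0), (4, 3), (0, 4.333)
(4, 3) with z = 27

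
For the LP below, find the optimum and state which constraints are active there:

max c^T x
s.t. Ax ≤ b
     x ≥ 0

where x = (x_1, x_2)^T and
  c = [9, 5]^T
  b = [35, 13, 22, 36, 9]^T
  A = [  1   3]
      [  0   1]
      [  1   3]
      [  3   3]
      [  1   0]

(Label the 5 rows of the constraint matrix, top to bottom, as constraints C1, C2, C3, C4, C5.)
Optimal: x_1 = 9, x_2 = 3
Slack at optimum:
  C1: slack = 17
  C2: slack = 10
  C3: slack = 4
  C4: slack = 0 (binding)
  C5: slack = 0 (binding)
  x_1 ≥ 0: x_1 = 9
  x_2 ≥ 0: x_2 = 3
Binding constraints: C4, C5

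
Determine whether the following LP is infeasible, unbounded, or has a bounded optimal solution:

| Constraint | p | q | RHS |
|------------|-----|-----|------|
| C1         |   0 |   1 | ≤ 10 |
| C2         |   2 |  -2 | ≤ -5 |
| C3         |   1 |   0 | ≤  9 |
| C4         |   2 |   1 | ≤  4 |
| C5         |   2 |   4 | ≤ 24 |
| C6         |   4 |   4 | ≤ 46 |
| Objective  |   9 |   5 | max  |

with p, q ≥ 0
The point (0, 4) satisfies every constraint, so the LP is feasible; the constraints give p ≤ 9 and q ≤ 10, which with p, q ≥ 0 keep the feasible region inside a bounded box. A feasible, bounded LP attains a finite optimum at a vertex.

Evaluating z = 9p + 5q at each vertex:
  (0, 2.5): z = 12.5
  (0.5, 3): z = 19.5
  (0, 4): z = 20

Bounded optimum: z* = 20 at (0, 4).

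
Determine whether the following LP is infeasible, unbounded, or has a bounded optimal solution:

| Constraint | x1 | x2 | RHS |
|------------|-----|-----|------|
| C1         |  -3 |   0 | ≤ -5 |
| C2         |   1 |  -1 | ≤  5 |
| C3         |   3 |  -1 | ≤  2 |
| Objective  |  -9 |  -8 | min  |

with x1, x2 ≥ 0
Feasible point: (2, 4) satisfies every constraint, so the LP is feasible.
Direction d = (0, 1): for each constraint row a, a·d ≤ 0 —
  (-3)(0) + (0)(1) = 0 ≤ 0
  (1)(0) + (-1)(1) = -1 ≤ 0
  (3)(0) + (-1)(1) = -1 ≤ 0
and d ≥ 0, so (2, 4) + t·d stays feasible for every t ≥ 0. Along this ray z = -9x1 - 8x2 changes by -8 per unit t, so z → −∞.

Unbounded: there is a feasible ray along which z → −∞.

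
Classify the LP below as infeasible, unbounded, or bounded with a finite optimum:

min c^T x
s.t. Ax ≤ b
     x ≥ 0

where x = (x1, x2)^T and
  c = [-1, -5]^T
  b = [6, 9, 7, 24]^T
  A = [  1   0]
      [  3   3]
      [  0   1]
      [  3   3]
The point (0, 3) satisfies every constraint, so the LP is feasible; the constraints give x1 ≤ 6 and x2 ≤ 7, which with x1, x2 ≥ 0 keep the feasible region inside a bounded box. A feasible, bounded LP attains a finite optimum at a vertex.

Bounded optimum: z* = -15 at (0, 3).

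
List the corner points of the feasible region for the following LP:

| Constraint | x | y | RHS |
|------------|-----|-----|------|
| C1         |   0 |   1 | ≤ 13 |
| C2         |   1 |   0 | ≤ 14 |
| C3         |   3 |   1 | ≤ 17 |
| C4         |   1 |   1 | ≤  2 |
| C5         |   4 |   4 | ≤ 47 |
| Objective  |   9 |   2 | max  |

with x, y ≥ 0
Each vertex is the intersection of two constraint boundaries that also satisfies all remaining constraints:
  x = 0 and y = 0 → (0, 0)
  x + y = 2 and y = 0 → (2, 0)
  x + y = 2 and x = 0 → (0, 2)

Vertices: (0, 0), (2, 0), (0, 2)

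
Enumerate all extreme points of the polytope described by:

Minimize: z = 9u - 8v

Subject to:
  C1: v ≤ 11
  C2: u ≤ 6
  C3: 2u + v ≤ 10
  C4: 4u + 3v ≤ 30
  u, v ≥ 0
Each vertex is the intersection of two constraint boundaries that also satisfies all remaining constraints:
  u = 0 and v = 0 → (0, 0)
  2u + v = 10 and v = 0 → (5, 0)
  2u + v = 10 and 4u + 3v = 30 → (0, 10)

Vertices: (0, 0), (5, 0), (0, 10)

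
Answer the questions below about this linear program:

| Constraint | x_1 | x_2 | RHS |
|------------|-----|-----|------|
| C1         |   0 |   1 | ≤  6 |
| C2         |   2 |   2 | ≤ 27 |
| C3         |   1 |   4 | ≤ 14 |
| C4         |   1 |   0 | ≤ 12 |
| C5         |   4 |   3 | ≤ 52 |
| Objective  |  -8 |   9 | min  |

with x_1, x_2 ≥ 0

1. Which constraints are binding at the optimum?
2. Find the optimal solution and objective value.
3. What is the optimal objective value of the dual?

1. C4, x_2 ≥ 0
2. x_1 = 12, x_2 = 0, z = -96
3. -96 (by strong duality, equal to the primal optimum)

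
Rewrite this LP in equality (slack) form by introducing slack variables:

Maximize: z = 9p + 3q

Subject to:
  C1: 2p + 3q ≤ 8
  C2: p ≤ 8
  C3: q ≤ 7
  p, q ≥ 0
max z = 9p + 3q

s.t.
  2p + 3q + s1 = 8
  p + s2 = 8
  q + s3 = 7
  p, q, s1, s2, s3 ≥ 0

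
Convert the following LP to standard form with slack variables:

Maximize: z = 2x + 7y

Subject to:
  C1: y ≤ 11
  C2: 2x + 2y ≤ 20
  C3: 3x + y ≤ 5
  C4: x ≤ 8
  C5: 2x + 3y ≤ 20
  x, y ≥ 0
max z = 2x + 7y

s.t.
  y + s1 = 11
  2x + 2y + s2 = 20
  3x + y + s3 = 5
  x + s4 = 8
  2x + 3y + s5 = 20
  x, y, s1, s2, s3, s4, s5 ≥ 0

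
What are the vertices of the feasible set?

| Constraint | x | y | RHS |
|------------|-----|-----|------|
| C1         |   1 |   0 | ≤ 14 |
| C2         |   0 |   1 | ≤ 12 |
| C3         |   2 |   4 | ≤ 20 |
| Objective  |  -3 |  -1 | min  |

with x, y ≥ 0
Each vertex is the intersection of two constraint boundaries that also satisfies all remaining constraints:
  x = 0 and y = 0 → (0, 0)
  2x + 4y = 20 and y = 0 → (10, 0)
  2x + 4y = 20 and x = 0 → (0, 5)

Vertices: (0, 0), (10, 0), (0, 5)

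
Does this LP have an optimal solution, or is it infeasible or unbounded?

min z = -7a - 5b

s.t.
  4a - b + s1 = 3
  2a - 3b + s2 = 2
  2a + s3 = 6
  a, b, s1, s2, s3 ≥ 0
Feasible point: (0, 0) satisfies every constraint, so the LP is feasible.
Direction d = (0, 1): for each constraint row a, a·d ≤ 0 —
  (4)(0) + (-1)(1) = -1 ≤ 0
  (2)(0) + (-3)(1) = -3 ≤ 0
  (2)(0) + (0)(1) = 0 ≤ 0
and d ≥ 0, so (0, 0) + t·d stays feasible for every t ≥ 0. Along this ray z = -7a - 5b changes by -5 per unit t, so z → −∞.

The LP is unbounded; z can be made arbitrarily small.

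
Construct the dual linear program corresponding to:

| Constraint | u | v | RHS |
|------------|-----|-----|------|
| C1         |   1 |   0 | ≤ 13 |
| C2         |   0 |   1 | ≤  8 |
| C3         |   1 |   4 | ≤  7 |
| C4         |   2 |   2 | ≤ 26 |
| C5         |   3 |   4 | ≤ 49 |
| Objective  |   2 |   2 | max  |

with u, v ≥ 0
Minimize: z = 13y1 + 8y2 + 7y3 + 26y4 + 49y5

Subject to:
  C1: -y1 - y3 - 2y4 - 3y5 ≤ -2
  C2: -y2 - 4y3 - 2y4 - 4y5 ≤ -2
  y1, y2, y3, y4, y5 ≥ 0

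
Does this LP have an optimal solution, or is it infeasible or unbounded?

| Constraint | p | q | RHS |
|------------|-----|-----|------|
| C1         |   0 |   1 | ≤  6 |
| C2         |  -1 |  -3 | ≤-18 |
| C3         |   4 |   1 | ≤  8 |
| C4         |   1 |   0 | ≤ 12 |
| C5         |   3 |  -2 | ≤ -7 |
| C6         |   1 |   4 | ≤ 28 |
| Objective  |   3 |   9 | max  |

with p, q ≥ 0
The point (0.5, 6) satisfies every constraint, so the LP is feasible; the constraints give p ≤ 12 and q ≤ 6, which with p, q ≥ 0 keep the feasible region inside a bounded box. A feasible, bounded LP attains a finite optimum at a vertex.

Evaluating z = 3p + 9q at each vertex:
  (0.5455, 5.818): z = 54
  (0.5, 6): z = 55.5
  (0, 6): z = 54

Bounded optimum: z* = 55.5 at (0.5, 6).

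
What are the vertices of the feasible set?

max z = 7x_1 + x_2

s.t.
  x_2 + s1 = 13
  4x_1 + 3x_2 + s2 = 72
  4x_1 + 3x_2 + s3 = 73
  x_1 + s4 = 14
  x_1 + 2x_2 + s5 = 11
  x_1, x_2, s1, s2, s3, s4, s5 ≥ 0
Each vertex is the intersection of two constraint boundaries that also satisfies all remaining constraints:
  x_1 = 0 and x_2 = 0 → (0, 0)
  x_1 + 2x_2 = 11 and x_2 = 0 → (11, 0)
  x_1 + 2x_2 = 11 and x_1 = 0 → (0, 5.5)

Vertices: (0, 0), (11, 0), (0, 5.5)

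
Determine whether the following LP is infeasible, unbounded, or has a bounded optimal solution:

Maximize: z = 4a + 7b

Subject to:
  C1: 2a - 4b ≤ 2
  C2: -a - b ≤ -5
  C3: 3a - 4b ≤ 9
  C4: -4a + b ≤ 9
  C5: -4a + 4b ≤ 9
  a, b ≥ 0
Feasible point: (2, 3) satisfies every constraint, so the LP is feasible.
Direction d = (1, 1): for each constraint row a, a·d ≤ 0 —
  (2)(1) + (-4)(1) = -2 ≤ 0
  (-1)(1) + (-1)(1) = -2 ≤ 0
  (3)(1) + (-4)(1) = -1 ≤ 0
  (-4)(1) + (1)(1) = -3 ≤ 0
  (-4)(1) + (4)(1) = 0 ≤ 0
and d ≥ 0, so (2, 3) + t·d stays feasible for every t ≥ 0. Along this ray z = 4a + 7b changes by 11 per unit t, so z → +∞.

Unbounded — the objective can increase without bound over the feasible region.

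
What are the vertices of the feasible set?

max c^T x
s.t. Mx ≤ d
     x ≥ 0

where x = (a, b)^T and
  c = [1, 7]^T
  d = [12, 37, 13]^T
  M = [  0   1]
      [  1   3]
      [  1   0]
Each vertex is the intersection of two constraint boundaries that also satisfies all remaining constraints:
  a = 0 and b = 0 → (0, 0)
  a = 13 and b = 0 → (13, 0)
  a + 3b = 37 and a = 13 → (13, 8)
  b = 12 and a + 3b = 37 → (1, 12)
  b = 12 and a = 0 → (0, 12)

Vertices: (0, 0), (13, 0), (13, 8), (1, 12), (0, 12)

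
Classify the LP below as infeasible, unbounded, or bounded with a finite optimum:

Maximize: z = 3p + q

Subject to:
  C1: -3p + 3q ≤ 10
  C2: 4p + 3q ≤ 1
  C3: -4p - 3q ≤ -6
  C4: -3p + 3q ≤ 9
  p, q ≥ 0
C2 requires 4p + 3q ≤ 1, while C3 (-4p - 3q ≤ -6) is equivalent to 4p + 3q ≥ 6. Together they would need 6 ≤ 4p + 3q ≤ 1, which is impossible since 6 > 1. No point satisfies all constraints.

The feasible region is empty; the LP is infeasible.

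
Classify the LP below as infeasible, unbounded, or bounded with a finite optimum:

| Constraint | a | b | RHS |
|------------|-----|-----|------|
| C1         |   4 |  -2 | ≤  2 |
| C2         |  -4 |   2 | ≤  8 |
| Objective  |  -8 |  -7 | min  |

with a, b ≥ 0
Feasible point: (0, 0) satisfies every constraint, so the LP is feasible.
Direction d = (1, 2): for each constraint row a, a·d ≤ 0 —
  (4)(1) + (-2)(2) = 0 ≤ 0
  (-4)(1) + (2)(2) = 0 ≤ 0
and d ≥ 0, so (0, 0) + t·d stays feasible for every t ≥ 0. Along this ray z = -8a - 7b changes by -22 per unit t, so z → −∞.

The LP is unbounded; z can be made arbitrarily small.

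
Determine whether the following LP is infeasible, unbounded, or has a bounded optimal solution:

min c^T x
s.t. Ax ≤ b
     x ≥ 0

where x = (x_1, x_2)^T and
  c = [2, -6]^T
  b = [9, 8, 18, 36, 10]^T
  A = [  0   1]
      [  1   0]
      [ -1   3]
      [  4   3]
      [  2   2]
The point (0, 5) satisfies every constraint, so the LP is feasible; the constraints give x_1 ≤ 8 and x_2 ≤ 9, which with x_1, x_2 ≥ 0 keep the feasible region inside a bounded box. A feasible, bounded LP attains a finite optimum at a vertex.

Evaluating z = 2x_1 - 6x_2 at each vertex:
  (0, 0): z = 0
  (5, 0): z = 10
  (0, 5): z = -30

Bounded optimum: z* = -30 at (0, 5).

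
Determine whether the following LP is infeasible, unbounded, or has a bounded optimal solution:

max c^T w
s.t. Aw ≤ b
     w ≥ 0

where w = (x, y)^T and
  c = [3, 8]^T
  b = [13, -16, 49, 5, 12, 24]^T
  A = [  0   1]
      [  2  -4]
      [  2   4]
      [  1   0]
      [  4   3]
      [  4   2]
The point (0, 4) satisfies every constraint, so the LP is feasible; the constraints give x ≤ 5 and y ≤ 13, which with x, y ≥ 0 keep the feasible region inside a bounded box. A feasible, bounded LP attains a finite optimum at a vertex.

Bounded optimum: z* = 32 at (0, 4).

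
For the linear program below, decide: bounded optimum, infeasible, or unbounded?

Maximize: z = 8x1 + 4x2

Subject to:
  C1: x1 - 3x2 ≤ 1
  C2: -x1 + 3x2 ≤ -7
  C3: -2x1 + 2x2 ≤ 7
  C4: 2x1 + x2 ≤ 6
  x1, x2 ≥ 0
C1 requires x1 - 3x2 ≤ 1, while C2 (-x1 + 3x2 ≤ -7) is equivalent to x1 - 3x2 ≥ 7. Together they would need 7 ≤ x1 - 3x2 ≤ 1, which is impossible since 7 > 1. No point satisfies all constraints.

Infeasible — the constraint set is empty.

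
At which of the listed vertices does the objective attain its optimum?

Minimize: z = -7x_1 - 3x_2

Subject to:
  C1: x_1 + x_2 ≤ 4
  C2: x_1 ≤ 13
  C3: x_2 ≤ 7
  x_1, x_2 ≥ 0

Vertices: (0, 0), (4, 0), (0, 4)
Evaluating z = -7x_1 - 3x_2 at each vertex:
  (0, 0): z = 0
  (4, 0): z = -28
  (0, 4): z = -12

The smallest value is z = -28, attained at (4, 0).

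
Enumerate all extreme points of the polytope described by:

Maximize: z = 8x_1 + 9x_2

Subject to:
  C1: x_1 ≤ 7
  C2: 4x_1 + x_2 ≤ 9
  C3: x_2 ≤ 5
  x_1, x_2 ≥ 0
Each vertex is the intersection of two constraint boundaries that also satisfies all remaining constraints:
  x_1 = 0 and x_2 = 0 → (0, 0)
  4x_1 + x_2 = 9 and x_2 = 0 → (2.25, 0)
  4x_1 + x_2 = 9 and x_2 = 5 → (1, 5)
  x_2 = 5 and x_1 = 0 → (0, 5)

Vertices: (0, 0), (2.25, 0), (1, 5), (0, 5)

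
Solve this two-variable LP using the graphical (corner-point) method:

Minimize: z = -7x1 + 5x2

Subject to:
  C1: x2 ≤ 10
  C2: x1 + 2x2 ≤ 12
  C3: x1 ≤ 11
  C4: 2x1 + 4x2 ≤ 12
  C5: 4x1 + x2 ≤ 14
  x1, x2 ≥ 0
Each vertex is the intersection of two constraint boundaries that also satisfies all remaining constraints:
  x1 = 0 and x2 = 0 → (0, 0)
  4x1 + x2 = 14 and x2 = 0 → (3.5, 0)
  2x1 + 4x2 = 12 and 4x1 + x2 = 14 → (3.143, 1.429)
  2x1 + 4x2 = 12 and x1 = 0 → (0, 3)

Evaluating z = -7x1 + 5x2 at each vertex:
  (0, 0): z = 0
  (3.5, 0): z = -24.5
  (3.143, 1.429): z = -14.86
  (0, 3): z = 15

The minimum is at (3.5, 0) with z = -24.5.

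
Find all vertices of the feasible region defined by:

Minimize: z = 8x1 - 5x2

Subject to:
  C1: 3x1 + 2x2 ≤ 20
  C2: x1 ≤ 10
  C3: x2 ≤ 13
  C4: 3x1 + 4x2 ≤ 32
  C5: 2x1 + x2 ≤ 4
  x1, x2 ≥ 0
Each vertex is the intersection of two constraint boundaries that also satisfies all remaining constraints:
  x1 = 0 and x2 = 0 → (0, 0)
  2x1 + x2 = 4 and x2 = 0 → (2, 0)
  2x1 + x2 = 4 and x1 = 0 → (0, 4)

Vertices: (0, 0), (2, 0), (0, 4)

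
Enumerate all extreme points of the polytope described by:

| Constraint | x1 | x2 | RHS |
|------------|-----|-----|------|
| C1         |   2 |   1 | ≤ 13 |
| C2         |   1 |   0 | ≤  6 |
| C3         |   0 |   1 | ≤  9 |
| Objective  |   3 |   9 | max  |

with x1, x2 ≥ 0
Each vertex is the intersection of two constraint boundaries that also satisfies all remaining constraints:
  x1 = 0 and x2 = 0 → (0, 0)
  x1 = 6 and x2 = 0 → (6, 0)
  2x1 + x2 = 13 and x1 = 6 → (6, 1)
  2x1 + x2 = 13 and x2 = 9 → (2, 9)
  x2 = 9 and x1 = 0 → (0, 9)

Vertices: (0, 0), (6, 0), (6, 1), (2, 9), (0, 9)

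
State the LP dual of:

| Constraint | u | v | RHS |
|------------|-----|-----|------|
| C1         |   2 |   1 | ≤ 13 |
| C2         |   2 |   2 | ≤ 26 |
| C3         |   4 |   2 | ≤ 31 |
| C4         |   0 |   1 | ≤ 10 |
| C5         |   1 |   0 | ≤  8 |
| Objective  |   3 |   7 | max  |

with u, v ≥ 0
Minimize: z = 13y1 + 26y2 + 31y3 + 10y4 + 8y5

Subject to:
  C1: -2y1 - 2y2 - 4y3 - y5 ≤ -3
  C2: -y1 - 2y2 - 2y3 - y4 ≤ -7
  y1, y2, y3, y4, y5 ≥ 0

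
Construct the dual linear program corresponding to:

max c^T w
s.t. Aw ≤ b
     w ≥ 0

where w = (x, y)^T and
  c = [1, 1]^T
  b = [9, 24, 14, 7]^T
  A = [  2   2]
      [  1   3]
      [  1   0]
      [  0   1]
Minimize: z = 9y1 + 24y2 + 14y3 + 7y4

Subject to:
  C1: -2y1 - y2 - y3 ≤ -1
  C2: -2y1 - 3y2 - y4 ≤ -1
  y1, y2, y3, y4 ≥ 0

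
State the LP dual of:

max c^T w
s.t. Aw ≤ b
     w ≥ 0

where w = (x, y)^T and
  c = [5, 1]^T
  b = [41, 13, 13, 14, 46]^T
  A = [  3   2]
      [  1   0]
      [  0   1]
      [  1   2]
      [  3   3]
Minimize: z = 41y1 + 13y2 + 13y3 + 14y4 + 46y5

Subject to:
  C1: -3y1 - y2 - y4 - 3y5 ≤ -5
  C2: -2y1 - y3 - 2y4 - 3y5 ≤ -1
  y1, y2, y3, y4, y5 ≥ 0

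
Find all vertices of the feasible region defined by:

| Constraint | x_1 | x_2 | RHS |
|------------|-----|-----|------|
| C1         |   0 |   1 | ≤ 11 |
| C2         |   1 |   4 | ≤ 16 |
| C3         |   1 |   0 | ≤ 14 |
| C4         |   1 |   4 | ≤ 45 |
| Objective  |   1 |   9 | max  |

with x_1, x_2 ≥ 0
Each vertex is the intersection of two constraint boundaries that also satisfies all remaining constraints:
  x_1 = 0 and x_2 = 0 → (0, 0)
  x_1 = 14 and x_2 = 0 → (14, 0)
  x_1 + 4x_2 = 16 and x_1 = 14 → (14, 0.5)
  x_1 + 4x_2 = 16 and x_1 = 0 → (0, 4)

Vertices: (0, 0), (14, 0), (14, 0.5), (0, 4)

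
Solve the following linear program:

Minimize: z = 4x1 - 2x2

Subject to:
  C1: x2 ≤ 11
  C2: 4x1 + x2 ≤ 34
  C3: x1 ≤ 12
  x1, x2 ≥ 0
Each vertex is the intersection of two constraint boundaries that also satisfies all remaining constraints:
  x1 = 0 and x2 = 0 → (0, 0)
  4x1 + x2 = 34 and x2 = 0 → (8.5, 0)
  x2 = 11 and 4x1 + x2 = 34 → (5.75, 11)
  x2 = 11 and x1 = 0 → (0, 11)

Evaluating z = 4x1 - 2x2 at each vertex:
  (0, 0): z = 0
  (8.5, 0): z = 34
  (5.75, 11): z = 1
  (0, 11): z = -22

The minimum is at (0, 11) with z = -22.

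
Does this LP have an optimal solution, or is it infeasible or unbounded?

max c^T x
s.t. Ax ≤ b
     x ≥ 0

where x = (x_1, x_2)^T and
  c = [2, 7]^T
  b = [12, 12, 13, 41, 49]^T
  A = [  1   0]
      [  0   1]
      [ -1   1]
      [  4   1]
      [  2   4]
The point (0.5, 12) satisfies every constraint, so the LP is feasible; the constraints give x_1 ≤ 12 and x_2 ≤ 12, which with x_1, x_2 ≥ 0 keep the feasible region inside a bounded box. A feasible, bounded LP attains a finite optimum at a vertex.

Evaluating z = 2x_1 + 7x_2 at each vertex:
  (0, 0): z = 0
  (10.25, 0): z = 20.5
  (8.214, 8.143): z = 73.43
  (0.5, 12): z = 85
  (0, 12): z = 84

The LP has an optimal solution: (0.5, 12) with z = 85.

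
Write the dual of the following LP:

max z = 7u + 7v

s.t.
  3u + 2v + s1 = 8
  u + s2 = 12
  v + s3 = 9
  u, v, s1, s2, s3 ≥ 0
Minimize: z = 8y1 + 12y2 + 9y3

Subject to:
  C1: -3y1 - y2 ≤ -7
  C2: -2y1 - y3 ≤ -7
  y1, y2, y3 ≥ 0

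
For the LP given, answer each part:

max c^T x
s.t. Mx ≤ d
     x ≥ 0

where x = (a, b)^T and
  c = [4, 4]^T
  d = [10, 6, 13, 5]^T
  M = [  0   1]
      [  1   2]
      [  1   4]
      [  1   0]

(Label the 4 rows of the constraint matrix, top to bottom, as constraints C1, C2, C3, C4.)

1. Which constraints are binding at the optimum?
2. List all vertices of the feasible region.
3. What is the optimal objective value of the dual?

1. C2, C4
2. (0, 0), (5, 0), (5, 0.5), (0, 3)
3. 22 (by strong duality, equal to the primal optimum)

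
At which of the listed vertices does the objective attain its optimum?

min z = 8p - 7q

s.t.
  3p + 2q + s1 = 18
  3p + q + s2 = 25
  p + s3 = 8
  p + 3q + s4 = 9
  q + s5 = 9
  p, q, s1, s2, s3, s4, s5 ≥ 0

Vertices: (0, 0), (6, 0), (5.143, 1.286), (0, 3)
(0, 3) with z = -21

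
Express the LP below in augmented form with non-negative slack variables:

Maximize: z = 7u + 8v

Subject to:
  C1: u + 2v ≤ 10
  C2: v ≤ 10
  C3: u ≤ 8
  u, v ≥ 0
max z = 7u + 8v

s.t.
  u + 2v + s1 = 10
  v + s2 = 10
  u + s3 = 8
  u, v, s1, s2, s3 ≥ 0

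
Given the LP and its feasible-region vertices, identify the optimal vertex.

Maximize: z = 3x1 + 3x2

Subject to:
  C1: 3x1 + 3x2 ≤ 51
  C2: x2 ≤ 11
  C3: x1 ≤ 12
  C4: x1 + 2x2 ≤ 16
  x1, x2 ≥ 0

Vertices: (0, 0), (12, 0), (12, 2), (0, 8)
(12, 2) with z = 42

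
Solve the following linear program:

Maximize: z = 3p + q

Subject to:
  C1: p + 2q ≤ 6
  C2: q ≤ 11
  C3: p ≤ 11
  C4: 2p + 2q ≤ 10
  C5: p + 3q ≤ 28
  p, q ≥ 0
Each vertex is the intersection of two constraint boundaries that also satisfies all remaining constraints:
  p = 0 and q = 0 → (0, 0)
  2p + 2q = 10 and q = 0 → (5, 0)
  p + 2q = 6 and 2p + 2q = 10 → (4, 1)
  p + 2q = 6 and p = 0 → (0, 3)

Evaluating z = 3p + q at each vertex:
  (0, 0): z = 0
  (5, 0): z = 15
  (4, 1): z = 13
  (0, 3): z = 3

The maximum is at (5, 0) with z = 15.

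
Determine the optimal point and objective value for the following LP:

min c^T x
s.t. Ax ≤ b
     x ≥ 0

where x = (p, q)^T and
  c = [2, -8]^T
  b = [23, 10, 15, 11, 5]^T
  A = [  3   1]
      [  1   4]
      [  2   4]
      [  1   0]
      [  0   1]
p = 0, q = 2.5, z = -20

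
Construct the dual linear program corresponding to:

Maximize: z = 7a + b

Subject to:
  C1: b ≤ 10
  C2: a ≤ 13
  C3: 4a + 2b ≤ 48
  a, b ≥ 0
Minimize: z = 10y1 + 13y2 + 48y3

Subject to:
  C1: -y2 - 4y3 ≤ -7
  C2: -y1 - 2y3 ≤ -1
  y1, y2, y3 ≥ 0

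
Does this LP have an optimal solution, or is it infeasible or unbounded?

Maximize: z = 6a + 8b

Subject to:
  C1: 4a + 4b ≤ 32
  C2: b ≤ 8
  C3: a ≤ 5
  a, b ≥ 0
The point (0, 8) satisfies every constraint, so the LP is feasible; the constraints give a ≤ 5 and b ≤ 8, which with a, b ≥ 0 keep the feasible region inside a bounded box. A feasible, bounded LP attains a finite optimum at a vertex.

Evaluating z = 6a + 8b at each vertex:
  (0, 0): z = 0
  (5, 0): z = 30
  (5, 3): z = 54
  (0, 8): z = 64

Feasible with finite optimum z* = 64 at (0, 8).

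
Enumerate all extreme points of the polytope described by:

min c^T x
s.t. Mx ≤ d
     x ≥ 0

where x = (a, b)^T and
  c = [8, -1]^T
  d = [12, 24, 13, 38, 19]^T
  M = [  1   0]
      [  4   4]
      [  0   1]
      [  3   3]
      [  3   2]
Each vertex is the intersection of two constraint boundaries that also satisfies all remaining constraints:
  a = 0 and b = 0 → (0, 0)
  4a + 4b = 24 and b = 0 → (6, 0)
  4a + 4b = 24 and a = 0 → (0, 6)

Vertices: (0, 0), (6, 0), (0, 6)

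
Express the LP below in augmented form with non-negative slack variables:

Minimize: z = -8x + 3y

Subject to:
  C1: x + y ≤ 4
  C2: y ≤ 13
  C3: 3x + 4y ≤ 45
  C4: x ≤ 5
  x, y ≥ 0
min z = -8x + 3y

s.t.
  x + y + s1 = 4
  y + s2 = 13
  3x + 4y + s3 = 45
  x + s4 = 5
  x, y, s1, s2, s3, s4 ≥ 0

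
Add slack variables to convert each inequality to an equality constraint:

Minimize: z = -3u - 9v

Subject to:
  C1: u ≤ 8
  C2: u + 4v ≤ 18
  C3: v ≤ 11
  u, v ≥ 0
min z = -3u - 9v

s.t.
  u + s1 = 8
  u + 4v + s2 = 18
  v + s3 = 11
  u, v, s1, s2, s3 ≥ 0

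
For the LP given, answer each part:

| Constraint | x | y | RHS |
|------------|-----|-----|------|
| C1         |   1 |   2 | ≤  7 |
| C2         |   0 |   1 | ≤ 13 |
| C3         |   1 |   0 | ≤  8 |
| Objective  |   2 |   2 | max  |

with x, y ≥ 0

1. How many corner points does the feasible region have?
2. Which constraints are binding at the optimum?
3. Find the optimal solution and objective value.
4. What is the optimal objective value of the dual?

1. 3
2. C1, y ≥ 0
3. x = 7, y = 0, z = 14
4. 14 (by strong duality, equal to the primal optimum)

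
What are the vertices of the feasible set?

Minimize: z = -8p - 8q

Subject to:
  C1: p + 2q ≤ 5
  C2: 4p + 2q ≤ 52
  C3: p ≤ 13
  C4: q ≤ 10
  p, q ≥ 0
Each vertex is the intersection of two constraint boundaries that also satisfies all remaining constraints:
  p = 0 and q = 0 → (0, 0)
  p + 2q = 5 and q = 0 → (5, 0)
  p + 2q = 5 and p = 0 → (0, 2.5)

Vertices: (0, 0), (5, 0), (0, 2.5)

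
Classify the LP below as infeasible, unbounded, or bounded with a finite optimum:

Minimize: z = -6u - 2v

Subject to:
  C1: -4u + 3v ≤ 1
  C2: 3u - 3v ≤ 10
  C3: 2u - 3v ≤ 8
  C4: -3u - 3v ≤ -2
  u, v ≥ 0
Feasible point: (1, 0) satisfies every constraint, so the LP is feasible.
Direction d = (1, 1): for each constraint row a, a·d ≤ 0 —
  (-4)(1) + (3)(1) = -1 ≤ 0
  (3)(1) + (-3)(1) = 0 ≤ 0
  (2)(1) + (-3)(1) = -1 ≤ 0
  (-3)(1) + (-3)(1) = -6 ≤ 0
and d ≥ 0, so (1, 0) + t·d stays feasible for every t ≥ 0. Along this ray z = -6u - 2v changes by -8 per unit t, so z → −∞.

Unbounded: there is a feasible ray along which z → −∞.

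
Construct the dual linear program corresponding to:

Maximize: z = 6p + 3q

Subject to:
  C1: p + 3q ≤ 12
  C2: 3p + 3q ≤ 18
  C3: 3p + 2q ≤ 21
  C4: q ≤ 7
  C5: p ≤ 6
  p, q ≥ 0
Minimize: z = 12y1 + 18y2 + 21y3 + 7y4 + 6y5

Subject to:
  C1: -y1 - 3y2 - 3y3 - y5 ≤ -6
  C2: -3y1 - 3y2 - 2y3 - y4 ≤ -3
  y1, y2, y3, y4, y5 ≥ 0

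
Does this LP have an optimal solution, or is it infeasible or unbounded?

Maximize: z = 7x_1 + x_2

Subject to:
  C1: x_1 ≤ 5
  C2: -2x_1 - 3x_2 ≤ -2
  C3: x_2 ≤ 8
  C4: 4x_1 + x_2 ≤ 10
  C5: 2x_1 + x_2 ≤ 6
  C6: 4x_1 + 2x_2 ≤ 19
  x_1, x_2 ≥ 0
The point (2.5, 0) satisfies every constraint, so the LP is feasible; the constraints give x_1 ≤ 5 and x_2 ≤ 8, which with x_1, x_2 ≥ 0 keep the feasible region inside a bounded box. A feasible, bounded LP attains a finite optimum at a vertex.

Feasible with finite optimum z* = 17.5 at (2.5, 0).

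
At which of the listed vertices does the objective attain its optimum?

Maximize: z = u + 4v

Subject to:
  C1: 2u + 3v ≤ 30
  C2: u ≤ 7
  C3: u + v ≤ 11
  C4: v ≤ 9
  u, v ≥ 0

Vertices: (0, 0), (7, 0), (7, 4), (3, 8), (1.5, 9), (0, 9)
Evaluating z = u + 4v at each vertex:
  (0, 0): z = 0
  (7, 0): z = 7
  (7, 4): z = 23
  (3, 8): z = 35
  (1.5, 9): z = 37.5
  (0, 9): z = 36

The largest value is z = 37.5, attained at (1.5, 9).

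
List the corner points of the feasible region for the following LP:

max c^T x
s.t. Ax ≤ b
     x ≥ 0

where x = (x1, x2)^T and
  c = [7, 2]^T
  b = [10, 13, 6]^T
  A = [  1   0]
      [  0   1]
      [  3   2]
Each vertex is the intersection of two constraint boundaries that also satisfies all remaining constraints:
  x1 = 0 and x2 = 0 → (0, 0)
  3x1 + 2x2 = 6 and x2 = 0 → (2, 0)
  3x1 + 2x2 = 6 and x1 = 0 → (0, 3)

Vertices: (0, 0), (2, 0), (0, 3)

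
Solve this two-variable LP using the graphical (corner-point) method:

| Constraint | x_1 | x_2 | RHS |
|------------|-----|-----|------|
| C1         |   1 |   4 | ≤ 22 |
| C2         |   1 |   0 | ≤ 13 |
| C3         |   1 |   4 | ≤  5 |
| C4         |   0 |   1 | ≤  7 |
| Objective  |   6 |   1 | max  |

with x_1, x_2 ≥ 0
Each vertex is the intersection of two constraint boundaries that also satisfies all remaining constraints:
  x_1 = 0 and x_2 = 0 → (0, 0)
  x_1 + 4x_2 = 5 and x_2 = 0 → (5, 0)
  x_1 + 4x_2 = 5 and x_1 = 0 → (0, 1.25)

Evaluating z = 6x_1 + x_2 at each vertex:
  (0, 0): z = 0
  (5, 0): z = 30
  (0, 1.25): z = 1.25

The maximum is at (5, 0) with z = 30.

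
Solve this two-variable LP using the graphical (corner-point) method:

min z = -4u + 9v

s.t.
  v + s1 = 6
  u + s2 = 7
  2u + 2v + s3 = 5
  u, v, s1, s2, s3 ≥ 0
u = 2.5, v = 0, z = -10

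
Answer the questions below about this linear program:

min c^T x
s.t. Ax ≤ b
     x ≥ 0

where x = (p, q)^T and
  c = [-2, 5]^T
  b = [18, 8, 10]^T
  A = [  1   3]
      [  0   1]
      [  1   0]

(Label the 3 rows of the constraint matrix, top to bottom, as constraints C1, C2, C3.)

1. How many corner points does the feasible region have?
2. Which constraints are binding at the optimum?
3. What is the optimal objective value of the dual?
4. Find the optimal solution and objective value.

1. 4
2. C3, q ≥ 0
3. -20 (by strong duality, equal to the primal optimum)
4. p = 10, q = 0, z = -20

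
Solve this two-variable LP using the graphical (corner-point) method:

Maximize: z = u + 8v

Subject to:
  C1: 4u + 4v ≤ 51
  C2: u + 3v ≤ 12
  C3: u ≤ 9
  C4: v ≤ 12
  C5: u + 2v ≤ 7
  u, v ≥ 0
Each vertex is the intersection of two constraint boundaries that also satisfies all remaining constraints:
  u = 0 and v = 0 → (0, 0)
  u + 2v = 7 and v = 0 → (7, 0)
  u + 2v = 7 and u = 0 → (0, 3.5)

Evaluating z = u + 8v at each vertex:
  (0, 0): z = 0
  (7, 0): z = 7
  (0, 3.5): z = 28

The maximum is at (0, 3.5) with z = 28.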